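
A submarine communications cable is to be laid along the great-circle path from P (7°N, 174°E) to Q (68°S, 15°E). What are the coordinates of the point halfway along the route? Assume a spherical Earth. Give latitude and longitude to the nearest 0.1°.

Write both endpoints as unit vectors p₁, p₂ with components (cos φ cos λ, cos φ sin λ, sin φ).
The central angle between the endpoints is δ = arccos(p₁·p₂) ≈ 2.049 rad (117.4°).
Interpolate at f = 1/2 with slerp weights a = sin((1−f)δ)/sin δ ≈ 0.962, b = sin(fδ)/sin δ ≈ 0.962.
p = a·p₁ + b·p₂ ≈ (-0.602, 0.193, -0.775); φ = arcsin(p_z) ≈ -50.80°, λ = atan2(p_y, p_x) ≈ 162.20°.

≈ (50.8°S, 162.2°E)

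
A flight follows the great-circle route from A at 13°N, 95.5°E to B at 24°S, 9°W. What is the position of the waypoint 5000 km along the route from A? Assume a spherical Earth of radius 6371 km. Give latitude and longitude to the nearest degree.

From cos δ = sin φ₁ sin φ₂ + cos φ₁ cos φ₂ cos Δλ, the central angle is δ ≈ 1.891 rad (108.3°). The total great-circle distance is δ·R ≈ 1.891 × 6371 ≈ 12045 km, so the target fraction is f = 5000/12045 ≈ 0.415.
Interpolate at f ≈ 0.415 with slerp weights a = sin((1−f)δ)/sin δ ≈ 0.942, b = sin(fδ)/sin δ ≈ 0.744.
p = a·p₁ + b·p₂ ≈ (0.584, 0.807, -0.091); φ = arcsin(p_z) ≈ -5.22°, λ = atan2(p_y, p_x) ≈ 54.11°.

≈ 5°S, 54°E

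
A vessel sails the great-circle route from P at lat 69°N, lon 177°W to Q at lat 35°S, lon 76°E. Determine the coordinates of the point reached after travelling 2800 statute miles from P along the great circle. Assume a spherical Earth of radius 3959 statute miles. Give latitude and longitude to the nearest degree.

The haversine formula gives a central angle δ ≈ 2.241 rad (128.4°) between the endpoints. The total great-circle distance is δ·R ≈ 2.241 × 3959 ≈ 8873 mi, so the target fraction is f = 2800/8873 ≈ 0.316.
Interpolate at f ≈ 0.316 with slerp weights a = sin((1−f)δ)/sin δ ≈ 1.275, b = sin(fδ)/sin δ ≈ 0.829.
p = a·p₁ + b·p₂ ≈ (-0.292, 0.635, 0.715); φ = arcsin(p_z) ≈ 45.65°, λ = atan2(p_y, p_x) ≈ 114.70°.

≈ lat 46°N, lon 115°E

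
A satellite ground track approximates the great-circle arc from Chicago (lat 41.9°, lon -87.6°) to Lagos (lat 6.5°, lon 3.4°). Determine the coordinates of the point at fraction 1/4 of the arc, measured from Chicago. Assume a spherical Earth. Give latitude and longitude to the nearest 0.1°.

≈ lat 40.3°, lon -58.9°

Write both endpoints as unit vectors p₁, p₂ with components (cos φ cos λ, cos φ sin λ, sin φ).
The central angle between the endpoints is δ = arccos(p₁·p₂) ≈ 1.508 rad (86.4°).
Interpolate at f = 1/4 with slerp weights a = sin((1−f)δ)/sin δ ≈ 0.907, b = sin(fδ)/sin δ ≈ 0.369.
p = a·p₁ + b·p₂ ≈ (0.394, -0.652, 0.647); φ = arcsin(p_z) ≈ 40.33°, λ = atan2(p_y, p_x) ≈ -58.87°.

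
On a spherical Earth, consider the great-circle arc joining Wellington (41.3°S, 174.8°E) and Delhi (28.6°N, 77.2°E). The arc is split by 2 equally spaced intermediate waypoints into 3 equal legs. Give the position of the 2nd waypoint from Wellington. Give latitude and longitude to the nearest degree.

≈ (4°N, 107°E)

Convert each endpoint to a unit vector on the sphere (x = cos φ cos λ, y = cos φ sin λ, z = sin φ).
The central angle between the endpoints is δ = arccos(p₁·p₂) ≈ 1.986 rad (113.8°).
Interpolate at f = 2/3 with slerp weights a = sin((1−f)δ)/sin δ ≈ 0.672, b = sin(fδ)/sin δ ≈ 1.060.
p = a·p₁ + b·p₂ ≈ (-0.296, 0.953, 0.064); φ = arcsin(p_z) ≈ 3.67°, λ = atan2(p_y, p_x) ≈ 107.28°.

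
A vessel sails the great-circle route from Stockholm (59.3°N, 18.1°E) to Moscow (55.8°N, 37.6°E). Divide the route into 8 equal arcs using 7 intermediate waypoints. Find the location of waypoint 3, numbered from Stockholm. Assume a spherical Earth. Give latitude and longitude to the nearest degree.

From cos δ = sin φ₁ sin φ₂ + cos φ₁ cos φ₂ cos Δλ, the central angle is δ ≈ 0.192 rad (11.0°).
Interpolate at f = 3/8 with slerp weights a = sin((1−f)δ)/sin δ ≈ 0.627, b = sin(fδ)/sin δ ≈ 0.377.
p = a·p₁ + b·p₂ ≈ (0.472, 0.229, 0.851); φ = arcsin(p_z) ≈ 58.34°, λ = atan2(p_y, p_x) ≈ 25.85°.

≈ 58°N, 26°E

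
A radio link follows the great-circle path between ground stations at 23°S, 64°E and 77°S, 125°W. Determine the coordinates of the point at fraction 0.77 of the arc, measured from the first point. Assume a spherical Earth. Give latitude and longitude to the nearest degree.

≈ 84°S, 82°E

Convert each endpoint to a unit vector on the sphere (x = cos φ cos λ, y = cos φ sin λ, z = sin φ).
The central angle between the endpoints is δ = arccos(p₁·p₂) ≈ 1.394 rad (79.9°).
Interpolate at f = 0.77 with slerp weights a = sin((1−f)δ)/sin δ ≈ 0.320, b = sin(fδ)/sin δ ≈ 0.893.
p = a·p₁ + b·p₂ ≈ (0.014, 0.100, -0.995); φ = arcsin(p_z) ≈ -84.19°, λ = atan2(p_y, p_x) ≈ 82.06°.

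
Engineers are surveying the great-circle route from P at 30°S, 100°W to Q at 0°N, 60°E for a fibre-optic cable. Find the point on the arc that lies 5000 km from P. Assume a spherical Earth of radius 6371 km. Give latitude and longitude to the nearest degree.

≈ 58°S, 48°W

From cos δ = sin φ₁ sin φ₂ + cos φ₁ cos φ₂ cos Δλ, the central angle is δ ≈ 2.521 rad (144.5°). The total great-circle distance is δ·R ≈ 2.521 × 6371 ≈ 16064 km, so the target fraction is f = 5000/16064 ≈ 0.311.
Interpolate at f ≈ 0.311 with slerp weights a = sin((1−f)δ)/sin δ ≈ 1.697, b = sin(fδ)/sin δ ≈ 1.216.
p = a·p₁ + b·p₂ ≈ (0.353, -0.394, -0.849); φ = arcsin(p_z) ≈ -58.06°, λ = atan2(p_y, p_x) ≈ -48.18°.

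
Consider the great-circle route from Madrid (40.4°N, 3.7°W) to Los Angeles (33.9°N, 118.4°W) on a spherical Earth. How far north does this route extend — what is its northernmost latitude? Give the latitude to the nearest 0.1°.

≈ 54.8°N

The great circle lies in the plane with unit normal n̂ = (p₁ × p₂)/|p₁ × p₂|.
Here n̂_z ≈ -0.577; the vertex latitude is φ_max = arccos|n̂_z| ≈ 54.8°.
Check via Clairaut: cos φ_max = |cos φ₁| · sin C = cos(40.4°)·sin(49.3°) ≈ 0.577, again giving ≈ 54.8°.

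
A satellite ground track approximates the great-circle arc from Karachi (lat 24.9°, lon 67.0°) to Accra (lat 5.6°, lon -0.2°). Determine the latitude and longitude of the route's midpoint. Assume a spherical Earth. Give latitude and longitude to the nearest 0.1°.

Write both endpoints as unit vectors p₁, p₂ with components (cos φ cos λ, cos φ sin λ, sin φ).
The central angle between the endpoints is δ = arccos(p₁·p₂) ≈ 1.169 rad (67.0°).
Interpolate at f = 1/2 with slerp weights a = sin((1−f)δ)/sin δ ≈ 0.600, b = sin(fδ)/sin δ ≈ 0.600.
p = a·p₁ + b·p₂ ≈ (0.809, 0.499, 0.311); φ = arcsin(p_z) ≈ 18.12°, λ = atan2(p_y, p_x) ≈ 31.64°.

≈ lat 18.1°, lon 31.6°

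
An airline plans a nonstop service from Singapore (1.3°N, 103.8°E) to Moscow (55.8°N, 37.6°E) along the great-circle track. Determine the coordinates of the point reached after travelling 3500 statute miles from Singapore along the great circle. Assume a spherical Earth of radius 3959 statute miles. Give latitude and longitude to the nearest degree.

≈ 42°N, 70°E

From cos δ = sin φ₁ sin φ₂ + cos φ₁ cos φ₂ cos Δλ, the central angle is δ ≈ 1.323 rad (75.8°). The total great-circle distance is δ·R ≈ 1.323 × 3959 ≈ 5237 mi, so the target fraction is f = 3500/5237 ≈ 0.668.
Interpolate at f ≈ 0.668 with slerp weights a = sin((1−f)δ)/sin δ ≈ 0.438, b = sin(fδ)/sin δ ≈ 0.798.
p = a·p₁ + b·p₂ ≈ (0.251, 0.699, 0.670); φ = arcsin(p_z) ≈ 42.05°, λ = atan2(p_y, p_x) ≈ 70.26°.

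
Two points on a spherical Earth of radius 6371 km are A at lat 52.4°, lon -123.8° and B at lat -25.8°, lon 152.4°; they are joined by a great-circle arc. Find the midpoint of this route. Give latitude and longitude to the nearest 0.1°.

≈ lat 17.4°, lon -175.5°

The haversine formula gives a central angle δ ≈ 1.860 rad (106.6°) between the endpoints.
Interpolate at f = 1/2 with slerp weights a = sin((1−f)δ)/sin δ ≈ 0.837, b = sin(fδ)/sin δ ≈ 0.837.
p = a·p₁ + b·p₂ ≈ (-0.951, -0.075, 0.299); φ = arcsin(p_z) ≈ 17.38°, λ = atan2(p_y, p_x) ≈ -175.48°.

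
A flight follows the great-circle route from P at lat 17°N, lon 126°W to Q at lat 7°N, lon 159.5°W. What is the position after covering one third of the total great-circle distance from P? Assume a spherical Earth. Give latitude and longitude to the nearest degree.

≈ lat 14°N, lon 137°W

Convert each endpoint to a unit vector on the sphere (x = cos φ cos λ, y = cos φ sin λ, z = sin φ).
The central angle between the endpoints is δ = arccos(p₁·p₂) ≈ 0.597 rad (34.2°).
Interpolate at f = 1/3 with slerp weights a = sin((1−f)δ)/sin δ ≈ 0.689, b = sin(fδ)/sin δ ≈ 0.352.
p = a·p₁ + b·p₂ ≈ (-0.714, -0.656, 0.244); φ = arcsin(p_z) ≈ 14.15°, λ = atan2(p_y, p_x) ≈ -137.46°.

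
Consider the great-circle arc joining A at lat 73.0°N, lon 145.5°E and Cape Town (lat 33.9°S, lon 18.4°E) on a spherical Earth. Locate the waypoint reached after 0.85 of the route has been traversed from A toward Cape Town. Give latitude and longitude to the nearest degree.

≈ lat 15°S, lon 25°E

Write both endpoints as unit vectors p₁, p₂ with components (cos φ cos λ, cos φ sin λ, sin φ).
The central angle between the endpoints is δ = arccos(p₁·p₂) ≈ 2.318 rad (132.8°).
Interpolate at f = 0.85 with slerp weights a = sin((1−f)δ)/sin δ ≈ 0.465, b = sin(fδ)/sin δ ≈ 1.256.
p = a·p₁ + b·p₂ ≈ (0.877, 0.406, -0.256); φ = arcsin(p_z) ≈ -14.84°, λ = atan2(p_y, p_x) ≈ 24.84°.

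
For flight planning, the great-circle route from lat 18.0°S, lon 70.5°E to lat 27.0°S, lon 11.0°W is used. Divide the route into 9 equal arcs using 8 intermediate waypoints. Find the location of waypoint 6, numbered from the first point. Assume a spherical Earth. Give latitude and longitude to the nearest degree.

Write both endpoints as unit vectors p₁, p₂ with components (cos φ cos λ, cos φ sin λ, sin φ).
The central angle between the endpoints is δ = arccos(p₁·p₂) ≈ 1.302 rad (74.6°).
Interpolate at f = 6/9 with slerp weights a = sin((1−f)δ)/sin δ ≈ 0.436, b = sin(fδ)/sin δ ≈ 0.791.
p = a·p₁ + b·p₂ ≈ (0.831, 0.256, -0.494); φ = arcsin(p_z) ≈ -29.61°, λ = atan2(p_y, p_x) ≈ 17.16°.

≈ lat 30°S, lon 17°E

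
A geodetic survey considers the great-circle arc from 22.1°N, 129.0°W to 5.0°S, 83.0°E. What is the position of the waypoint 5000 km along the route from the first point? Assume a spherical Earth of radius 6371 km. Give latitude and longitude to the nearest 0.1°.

The haversine formula gives a central angle δ ≈ 2.524 rad (144.6°) between the endpoints. The total great-circle distance is δ·R ≈ 2.524 × 6371 ≈ 16083 km, so the target fraction is f = 5000/16083 ≈ 0.311.
Interpolate at f ≈ 0.311 with slerp weights a = sin((1−f)δ)/sin δ ≈ 1.703, b = sin(fδ)/sin δ ≈ 1.221.
p = a·p₁ + b·p₂ ≈ (-0.845, -0.019, 0.534); φ = arcsin(p_z) ≈ 32.31°, λ = atan2(p_y, p_x) ≈ -178.70°.

≈ 32.3°N, 178.7°W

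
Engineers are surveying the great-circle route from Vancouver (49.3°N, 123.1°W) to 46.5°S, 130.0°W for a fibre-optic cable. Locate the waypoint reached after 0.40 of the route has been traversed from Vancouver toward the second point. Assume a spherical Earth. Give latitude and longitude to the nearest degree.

≈ 11°N, 126°W

Write both endpoints as unit vectors p₁, p₂ with components (cos φ cos λ, cos φ sin λ, sin φ).
The central angle between the endpoints is δ = arccos(p₁·p₂) ≈ 1.675 rad (96.0°).
Interpolate at f = 0.40 with slerp weights a = sin((1−f)δ)/sin δ ≈ 0.849, b = sin(fδ)/sin δ ≈ 0.624.
p = a·p₁ + b·p₂ ≈ (-0.579, -0.793, 0.191); φ = arcsin(p_z) ≈ 10.99°, λ = atan2(p_y, p_x) ≈ -126.12°.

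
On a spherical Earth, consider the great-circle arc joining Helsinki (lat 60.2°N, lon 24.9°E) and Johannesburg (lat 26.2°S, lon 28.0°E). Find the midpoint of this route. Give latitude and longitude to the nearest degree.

Convert each endpoint to a unit vector on the sphere (x = cos φ cos λ, y = cos φ sin λ, z = sin φ).
The central angle between the endpoints is δ = arccos(p₁·p₂) ≈ 1.509 rad (86.4°).
Interpolate at f = 1/2 with slerp weights a = sin((1−f)δ)/sin δ ≈ 0.686, b = sin(fδ)/sin δ ≈ 0.686.
p = a·p₁ + b·p₂ ≈ (0.853, 0.433, 0.292); φ = arcsin(p_z) ≈ 17.01°, λ = atan2(p_y, p_x) ≈ 26.90°.

≈ lat 17°N, lon 27°E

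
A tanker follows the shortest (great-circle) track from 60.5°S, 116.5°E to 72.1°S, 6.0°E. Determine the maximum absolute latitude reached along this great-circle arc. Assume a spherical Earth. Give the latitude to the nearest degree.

The great circle lies in the plane with unit normal n̂ = (p₁ × p₂)/|p₁ × p₂|.
Here n̂_z ≈ -0.224; the vertex latitude is φ_max = arccos|n̂_z| ≈ 77.0°.
Check via Clairaut: cos φ_max = |cos φ₁| · sin C = cos(60.5°)·sin(152.9°) ≈ 0.224, again giving ≈ 77.0°.

≈ 77°S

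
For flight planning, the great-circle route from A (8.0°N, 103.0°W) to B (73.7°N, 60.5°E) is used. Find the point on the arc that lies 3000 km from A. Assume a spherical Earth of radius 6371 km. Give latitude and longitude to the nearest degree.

The haversine formula gives a central angle δ ≈ 1.704 rad (97.6°) between the endpoints. The total great-circle distance is δ·R ≈ 1.704 × 6371 ≈ 10857 km, so the target fraction is f = 3000/10857 ≈ 0.276.
Interpolate at f ≈ 0.276 with slerp weights a = sin((1−f)δ)/sin δ ≈ 0.952, b = sin(fδ)/sin δ ≈ 0.458.
p = a·p₁ + b·p₂ ≈ (-0.149, -0.807, 0.572); φ = arcsin(p_z) ≈ 34.88°, λ = atan2(p_y, p_x) ≈ -100.45°.

≈ (35°N, 100°W)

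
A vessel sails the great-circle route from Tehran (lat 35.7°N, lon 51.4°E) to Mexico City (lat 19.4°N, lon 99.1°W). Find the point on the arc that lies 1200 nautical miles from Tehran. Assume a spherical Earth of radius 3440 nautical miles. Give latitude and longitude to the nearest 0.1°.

≈ lat 51.7°N, lon 34.5°E

Write both endpoints as unit vectors p₁, p₂ with components (cos φ cos λ, cos φ sin λ, sin φ).
The central angle between the endpoints is δ = arccos(p₁·p₂) ≈ 2.063 rad (118.2°). The total great-circle distance is δ·R ≈ 2.063 × 3440 ≈ 7098 nmi, so the target fraction is f = 1200/7098 ≈ 0.169.
Interpolate at f ≈ 0.169 with slerp weights a = sin((1−f)δ)/sin δ ≈ 1.123, b = sin(fδ)/sin δ ≈ 0.388.
p = a·p₁ + b·p₂ ≈ (0.511, 0.352, 0.784); φ = arcsin(p_z) ≈ 51.65°, λ = atan2(p_y, p_x) ≈ 34.52°.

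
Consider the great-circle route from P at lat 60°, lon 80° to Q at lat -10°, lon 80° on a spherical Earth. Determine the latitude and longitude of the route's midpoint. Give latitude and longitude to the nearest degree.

≈ lat 25°, lon 80°

Write both endpoints as unit vectors p₁, p₂ with components (cos φ cos λ, cos φ sin λ, sin φ).
The central angle between the endpoints is δ = arccos(p₁·p₂) ≈ 1.222 rad (70.0°).
Interpolate at f = 1/2 with slerp weights a = sin((1−f)δ)/sin δ ≈ 0.610, b = sin(fδ)/sin δ ≈ 0.610.
p = a·p₁ + b·p₂ ≈ (0.157, 0.893, 0.423); φ = arcsin(p_z) ≈ 25.00°, λ = atan2(p_y, p_x) ≈ 80.00°.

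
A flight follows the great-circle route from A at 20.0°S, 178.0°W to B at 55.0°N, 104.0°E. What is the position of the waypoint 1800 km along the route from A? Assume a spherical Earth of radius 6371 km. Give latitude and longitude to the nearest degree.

From cos δ = sin φ₁ sin φ₂ + cos φ₁ cos φ₂ cos Δλ, the central angle is δ ≈ 1.740 rad (99.7°). The total great-circle distance is δ·R ≈ 1.740 × 6371 ≈ 11084 km, so the target fraction is f = 1800/11084 ≈ 0.162.
Interpolate at f ≈ 0.162 with slerp weights a = sin((1−f)δ)/sin δ ≈ 1.008, b = sin(fδ)/sin δ ≈ 0.283.
p = a·p₁ + b·p₂ ≈ (-0.986, 0.124, -0.113); φ = arcsin(p_z) ≈ -6.49°, λ = atan2(p_y, p_x) ≈ 172.81°.

≈ 6°S, 173°E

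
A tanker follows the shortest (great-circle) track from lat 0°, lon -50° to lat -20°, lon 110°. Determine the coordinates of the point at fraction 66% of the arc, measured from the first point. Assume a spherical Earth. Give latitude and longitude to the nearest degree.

Convert each endpoint to a unit vector on the sphere (x = cos φ cos λ, y = cos φ sin λ, z = sin φ).
The central angle between the endpoints is δ = arccos(p₁·p₂) ≈ 2.653 rad (152.0°).
Interpolate at f = 0.66 with slerp weights a = sin((1−f)δ)/sin δ ≈ 1.672, b = sin(fδ)/sin δ ≈ 2.096.
p = a·p₁ + b·p₂ ≈ (0.401, 0.570, -0.717); φ = arcsin(p_z) ≈ -45.80°, λ = atan2(p_y, p_x) ≈ 54.90°.

≈ lat -46°, lon 55°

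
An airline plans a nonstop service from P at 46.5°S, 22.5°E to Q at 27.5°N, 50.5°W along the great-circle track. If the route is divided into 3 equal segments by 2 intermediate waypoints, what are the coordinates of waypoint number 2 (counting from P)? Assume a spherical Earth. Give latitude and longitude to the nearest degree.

≈ 2°N, 29°W

The haversine formula gives a central angle δ ≈ 1.728 rad (99.0°) between the endpoints.
Interpolate at f = 2/3 with slerp weights a = sin((1−f)δ)/sin δ ≈ 0.551, b = sin(fδ)/sin δ ≈ 0.925.
p = a·p₁ + b·p₂ ≈ (0.873, -0.488, 0.027); φ = arcsin(p_z) ≈ 1.55°, λ = atan2(p_y, p_x) ≈ -29.21°.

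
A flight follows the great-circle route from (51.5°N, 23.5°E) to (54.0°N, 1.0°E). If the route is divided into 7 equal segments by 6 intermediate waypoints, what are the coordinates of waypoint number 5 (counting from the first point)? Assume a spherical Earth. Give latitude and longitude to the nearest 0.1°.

≈ (53.7°N, 7.7°E)

Write both endpoints as unit vectors p₁, p₂ with components (cos φ cos λ, cos φ sin λ, sin φ).
The central angle between the endpoints is δ = arccos(p₁·p₂) ≈ 0.241 rad (13.8°).
Interpolate at f = 5/7 with slerp weights a = sin((1−f)δ)/sin δ ≈ 0.288, b = sin(fδ)/sin δ ≈ 0.718.
p = a·p₁ + b·p₂ ≈ (0.586, 0.079, 0.806); φ = arcsin(p_z) ≈ 53.73°, λ = atan2(p_y, p_x) ≈ 7.67°.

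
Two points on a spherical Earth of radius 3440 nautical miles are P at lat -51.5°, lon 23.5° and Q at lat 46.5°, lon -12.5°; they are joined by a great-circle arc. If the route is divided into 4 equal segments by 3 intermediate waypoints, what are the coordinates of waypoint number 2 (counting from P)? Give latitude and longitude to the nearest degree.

≈ lat -3°, lon 5°

Write both endpoints as unit vectors p₁, p₂ with components (cos φ cos λ, cos φ sin λ, sin φ).
The central angle between the endpoints is δ = arccos(p₁·p₂) ≈ 1.794 rad (102.8°).
Interpolate at f = 2/4 with slerp weights a = sin((1−f)δ)/sin δ ≈ 0.801, b = sin(fδ)/sin δ ≈ 0.801.
p = a·p₁ + b·p₂ ≈ (0.996, 0.080, -0.046); φ = arcsin(p_z) ≈ -2.63°, λ = atan2(p_y, p_x) ≈ 4.57°.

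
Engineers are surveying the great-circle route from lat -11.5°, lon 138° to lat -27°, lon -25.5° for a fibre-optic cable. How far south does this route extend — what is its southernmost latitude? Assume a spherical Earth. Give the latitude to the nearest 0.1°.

≈ -68.1°

The great circle lies in the plane with unit normal n̂ = (p₁ × p₂)/|p₁ × p₂|.
Here n̂_z ≈ -0.373; the vertex latitude is φ_max = arccos|n̂_z| ≈ 68.1°.
Check via Clairaut: cos φ_max = |cos φ₁| · sin C = cos(11.5°)·sin(157.6°) ≈ 0.373, again giving ≈ 68.1°.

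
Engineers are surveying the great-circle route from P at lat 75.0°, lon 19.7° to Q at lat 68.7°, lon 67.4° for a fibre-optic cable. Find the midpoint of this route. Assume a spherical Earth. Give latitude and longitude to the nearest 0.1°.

≈ lat 73.3°, lon 47.8°

Write both endpoints as unit vectors p₁, p₂ with components (cos φ cos λ, cos φ sin λ, sin φ).
The central angle between the endpoints is δ = arccos(p₁·p₂) ≈ 0.272 rad (15.6°).
Interpolate at f = 1/2 with slerp weights a = sin((1−f)δ)/sin δ ≈ 0.505, b = sin(fδ)/sin δ ≈ 0.505.
p = a·p₁ + b·p₂ ≈ (0.193, 0.213, 0.958); φ = arcsin(p_z) ≈ 73.27°, λ = atan2(p_y, p_x) ≈ 47.79°.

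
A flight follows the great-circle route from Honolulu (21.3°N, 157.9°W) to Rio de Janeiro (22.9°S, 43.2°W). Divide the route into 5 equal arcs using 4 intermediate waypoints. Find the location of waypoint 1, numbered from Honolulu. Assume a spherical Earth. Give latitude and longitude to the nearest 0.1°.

Write both endpoints as unit vectors p₁, p₂ with components (cos φ cos λ, cos φ sin λ, sin φ).
The central angle between the endpoints is δ = arccos(p₁·p₂) ≈ 2.094 rad (120.0°).
Interpolate at f = 1/5 with slerp weights a = sin((1−f)δ)/sin δ ≈ 1.148, b = sin(fδ)/sin δ ≈ 0.470.
p = a·p₁ + b·p₂ ≈ (-0.676, -0.699, 0.234); φ = arcsin(p_z) ≈ 13.56°, λ = atan2(p_y, p_x) ≈ -134.05°.

≈ 13.6°N, 134.1°W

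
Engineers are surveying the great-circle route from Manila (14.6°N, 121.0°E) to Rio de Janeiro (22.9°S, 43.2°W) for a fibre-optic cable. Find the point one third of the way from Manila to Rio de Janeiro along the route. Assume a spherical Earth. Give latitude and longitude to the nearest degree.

From cos δ = sin φ₁ sin φ₂ + cos φ₁ cos φ₂ cos Δλ, the central angle is δ ≈ 2.843 rad (162.9°).
Interpolate at f = 1/3 with slerp weights a = sin((1−f)δ)/sin δ ≈ 3.225, b = sin(fδ)/sin δ ≈ 2.764.
p = a·p₁ + b·p₂ ≈ (0.248, 0.932, -0.262); φ = arcsin(p_z) ≈ -15.21°, λ = atan2(p_y, p_x) ≈ 75.08°.

≈ 15°S, 75°E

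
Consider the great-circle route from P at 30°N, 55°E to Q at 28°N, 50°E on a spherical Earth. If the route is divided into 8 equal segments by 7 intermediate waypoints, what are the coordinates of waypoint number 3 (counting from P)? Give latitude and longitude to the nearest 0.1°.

≈ 29.3°N, 53.1°E

Write both endpoints as unit vectors p₁, p₂ with components (cos φ cos λ, cos φ sin λ, sin φ).
The central angle between the endpoints is δ = arccos(p₁·p₂) ≈ 0.084 rad (4.8°).
Interpolate at f = 3/8 with slerp weights a = sin((1−f)δ)/sin δ ≈ 0.625, b = sin(fδ)/sin δ ≈ 0.375.
p = a·p₁ + b·p₂ ≈ (0.524, 0.698, 0.489); φ = arcsin(p_z) ≈ 29.27°, λ = atan2(p_y, p_x) ≈ 53.10°.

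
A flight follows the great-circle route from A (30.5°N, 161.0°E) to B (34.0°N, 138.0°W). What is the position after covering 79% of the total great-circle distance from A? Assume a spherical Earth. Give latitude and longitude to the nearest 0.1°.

≈ (35.9°N, 150.9°W)

From cos δ = sin φ₁ sin φ₂ + cos φ₁ cos φ₂ cos Δλ, the central angle is δ ≈ 0.889 rad (50.9°).
Interpolate at f = 0.79 with slerp weights a = sin((1−f)δ)/sin δ ≈ 0.239, b = sin(fδ)/sin δ ≈ 0.832.
p = a·p₁ + b·p₂ ≈ (-0.707, -0.394, 0.587); φ = arcsin(p_z) ≈ 35.91°, λ = atan2(p_y, p_x) ≈ -150.85°.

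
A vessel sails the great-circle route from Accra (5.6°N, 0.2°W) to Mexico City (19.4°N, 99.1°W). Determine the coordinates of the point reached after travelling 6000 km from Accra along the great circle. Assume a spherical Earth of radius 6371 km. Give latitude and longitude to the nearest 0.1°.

The haversine formula gives a central angle δ ≈ 1.684 rad (96.5°) between the endpoints. The total great-circle distance is δ·R ≈ 1.684 × 6371 ≈ 10728 km, so the target fraction is f = 6000/10728 ≈ 0.559.
Interpolate at f ≈ 0.559 with slerp weights a = sin((1−f)δ)/sin δ ≈ 0.680, b = sin(fδ)/sin δ ≈ 0.814.
p = a·p₁ + b·p₂ ≈ (0.556, -0.760, 0.337); φ = arcsin(p_z) ≈ 19.67°, λ = atan2(p_y, p_x) ≈ -53.85°.

≈ (19.7°N, 53.8°W)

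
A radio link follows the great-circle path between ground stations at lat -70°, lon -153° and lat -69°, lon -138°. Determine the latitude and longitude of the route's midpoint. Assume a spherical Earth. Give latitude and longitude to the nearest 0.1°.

Convert each endpoint to a unit vector on the sphere (x = cos φ cos λ, y = cos φ sin λ, z = sin φ).
The central angle between the endpoints is δ = arccos(p₁·p₂) ≈ 0.093 rad (5.3°).
Interpolate at f = 1/2 with slerp weights a = sin((1−f)δ)/sin δ ≈ 0.501, b = sin(fδ)/sin δ ≈ 0.501.
p = a·p₁ + b·p₂ ≈ (-0.286, -0.198, -0.938); φ = arcsin(p_z) ≈ -69.66°, λ = atan2(p_y, p_x) ≈ -145.32°.

≈ lat -69.7°, lon -145.3°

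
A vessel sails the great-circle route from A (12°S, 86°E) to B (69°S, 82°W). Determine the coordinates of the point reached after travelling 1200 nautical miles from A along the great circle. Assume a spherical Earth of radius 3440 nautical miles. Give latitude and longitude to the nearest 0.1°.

≈ (31.9°S, 84.3°E)

Convert each endpoint to a unit vector on the sphere (x = cos φ cos λ, y = cos φ sin λ, z = sin φ).
The central angle between the endpoints is δ = arccos(p₁·p₂) ≈ 1.720 rad (98.6°). The total great-circle distance is δ·R ≈ 1.720 × 3440 ≈ 5917 nmi, so the target fraction is f = 1200/5917 ≈ 0.203.
Interpolate at f ≈ 0.203 with slerp weights a = sin((1−f)δ)/sin δ ≈ 0.991, b = sin(fδ)/sin δ ≈ 0.346.
p = a·p₁ + b·p₂ ≈ (0.085, 0.845, -0.529); φ = arcsin(p_z) ≈ -31.92°, λ = atan2(p_y, p_x) ≈ 84.26°.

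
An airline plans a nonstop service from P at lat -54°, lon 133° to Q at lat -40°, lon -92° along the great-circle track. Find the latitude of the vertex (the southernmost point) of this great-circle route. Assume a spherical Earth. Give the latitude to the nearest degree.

≈ -71°

The great circle lies in the plane with unit normal n̂ = (p₁ × p₂)/|p₁ × p₂|.
Here n̂_z ≈ +0.325; the vertex latitude is φ_max = arccos|n̂_z| ≈ 71.0°.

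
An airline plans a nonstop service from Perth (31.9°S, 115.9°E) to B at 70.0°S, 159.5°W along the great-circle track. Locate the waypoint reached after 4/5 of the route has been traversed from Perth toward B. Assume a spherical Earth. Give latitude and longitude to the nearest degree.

The haversine formula gives a central angle δ ≈ 1.019 rad (58.4°) between the endpoints.
Interpolate at f = 4/5 with slerp weights a = sin((1−f)δ)/sin δ ≈ 0.238, b = sin(fδ)/sin δ ≈ 0.855.
p = a·p₁ + b·p₂ ≈ (-0.362, 0.079, -0.929); φ = arcsin(p_z) ≈ -68.25°, λ = atan2(p_y, p_x) ≈ 167.67°.

≈ 68°S, 168°E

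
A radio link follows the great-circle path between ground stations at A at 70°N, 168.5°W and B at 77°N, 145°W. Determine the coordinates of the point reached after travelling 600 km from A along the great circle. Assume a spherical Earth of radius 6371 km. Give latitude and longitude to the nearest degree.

≈ 74°N, 158°W

Convert each endpoint to a unit vector on the sphere (x = cos φ cos λ, y = cos φ sin λ, z = sin φ).
The central angle between the endpoints is δ = arccos(p₁·p₂) ≈ 0.167 rad (9.5°). The total great-circle distance is δ·R ≈ 0.167 × 6371 ≈ 1061 km, so the target fraction is f = 600/1061 ≈ 0.566.
Interpolate at f ≈ 0.566 with slerp weights a = sin((1−f)δ)/sin δ ≈ 0.436, b = sin(fδ)/sin δ ≈ 0.567.
p = a·p₁ + b·p₂ ≈ (-0.251, -0.103, 0.963); φ = arcsin(p_z) ≈ 74.28°, λ = atan2(p_y, p_x) ≈ -157.68°.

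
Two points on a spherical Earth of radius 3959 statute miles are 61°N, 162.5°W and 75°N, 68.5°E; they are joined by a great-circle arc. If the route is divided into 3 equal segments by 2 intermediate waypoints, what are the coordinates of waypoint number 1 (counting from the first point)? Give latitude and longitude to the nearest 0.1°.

≈ 73.2°N, 176.9°W

Write both endpoints as unit vectors p₁, p₂ with components (cos φ cos λ, cos φ sin λ, sin φ).
The central angle between the endpoints is δ = arccos(p₁·p₂) ≈ 0.698 rad (40.0°).
Interpolate at f = 1/3 with slerp weights a = sin((1−f)δ)/sin δ ≈ 0.698, b = sin(fδ)/sin δ ≈ 0.359.
p = a·p₁ + b·p₂ ≈ (-0.289, -0.015, 0.957); φ = arcsin(p_z) ≈ 73.19°, λ = atan2(p_y, p_x) ≈ -176.95°.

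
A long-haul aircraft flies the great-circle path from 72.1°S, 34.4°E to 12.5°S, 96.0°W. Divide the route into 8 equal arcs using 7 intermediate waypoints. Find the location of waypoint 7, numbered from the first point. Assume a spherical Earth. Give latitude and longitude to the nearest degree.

Write both endpoints as unit vectors p₁, p₂ with components (cos φ cos λ, cos φ sin λ, sin φ).
The central angle between the endpoints is δ = arccos(p₁·p₂) ≈ 1.559 rad (89.3°).
Interpolate at f = 7/8 with slerp weights a = sin((1−f)δ)/sin δ ≈ 0.194, b = sin(fδ)/sin δ ≈ 0.979.
p = a·p₁ + b·p₂ ≈ (-0.051, -0.917, -0.396); φ = arcsin(p_z) ≈ -23.34°, λ = atan2(p_y, p_x) ≈ -93.17°.

≈ 23°S, 93°W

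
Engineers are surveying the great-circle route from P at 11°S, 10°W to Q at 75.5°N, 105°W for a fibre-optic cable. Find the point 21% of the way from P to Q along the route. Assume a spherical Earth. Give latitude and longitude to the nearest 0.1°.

≈ 9.7°N, 15.4°W

From cos δ = sin φ₁ sin φ₂ + cos φ₁ cos φ₂ cos Δλ, the central angle is δ ≈ 1.778 rad (101.9°).
Interpolate at f = 0.21 with slerp weights a = sin((1−f)δ)/sin δ ≈ 1.008, b = sin(fδ)/sin δ ≈ 0.373.
p = a·p₁ + b·p₂ ≈ (0.950, -0.262, 0.169); φ = arcsin(p_z) ≈ 9.71°, λ = atan2(p_y, p_x) ≈ -15.41°.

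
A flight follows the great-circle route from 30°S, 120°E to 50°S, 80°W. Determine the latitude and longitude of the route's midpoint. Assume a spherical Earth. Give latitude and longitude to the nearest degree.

≈ 75°S, 160°E

Convert each endpoint to a unit vector on the sphere (x = cos φ cos λ, y = cos φ sin λ, z = sin φ).
The central angle between the endpoints is δ = arccos(p₁·p₂) ≈ 1.711 rad (98.1°).
Interpolate at f = 1/2 with slerp weights a = sin((1−f)δ)/sin δ ≈ 0.763, b = sin(fδ)/sin δ ≈ 0.763.
p = a·p₁ + b·p₂ ≈ (-0.245, 0.089, -0.965); φ = arcsin(p_z) ≈ -74.88°, λ = atan2(p_y, p_x) ≈ 160.00°.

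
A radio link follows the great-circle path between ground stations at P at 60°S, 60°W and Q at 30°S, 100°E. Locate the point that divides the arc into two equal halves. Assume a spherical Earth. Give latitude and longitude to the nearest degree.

≈ 72°S, 77°E

Convert each endpoint to a unit vector on the sphere (x = cos φ cos λ, y = cos φ sin λ, z = sin φ).
The central angle between the endpoints is δ = arccos(p₁·p₂) ≈ 1.545 rad (88.5°).
Interpolate at f = 1/2 with slerp weights a = sin((1−f)δ)/sin δ ≈ 0.698, b = sin(fδ)/sin δ ≈ 0.698.
p = a·p₁ + b·p₂ ≈ (0.070, 0.293, -0.954); φ = arcsin(p_z) ≈ -72.47°, λ = atan2(p_y, p_x) ≈ 76.65°.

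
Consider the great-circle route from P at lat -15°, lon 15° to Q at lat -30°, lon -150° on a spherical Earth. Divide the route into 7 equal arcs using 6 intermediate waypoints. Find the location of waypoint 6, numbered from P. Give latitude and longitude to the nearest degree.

≈ lat -48°, lon -141°

The haversine formula gives a central angle δ ≈ 2.317 rad (132.7°) between the endpoints.
Interpolate at f = 6/7 with slerp weights a = sin((1−f)δ)/sin δ ≈ 0.442, b = sin(fδ)/sin δ ≈ 1.246.
p = a·p₁ + b·p₂ ≈ (-0.522, -0.429, -0.737); φ = arcsin(p_z) ≈ -47.52°, λ = atan2(p_y, p_x) ≈ -140.57°.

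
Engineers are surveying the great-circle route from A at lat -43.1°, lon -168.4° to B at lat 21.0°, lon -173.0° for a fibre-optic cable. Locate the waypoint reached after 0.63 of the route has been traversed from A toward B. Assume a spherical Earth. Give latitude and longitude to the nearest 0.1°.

Convert each endpoint to a unit vector on the sphere (x = cos φ cos λ, y = cos φ sin λ, z = sin φ).
The central angle between the endpoints is δ = arccos(p₁·p₂) ≈ 1.121 rad (64.2°).
Interpolate at f = 0.63 with slerp weights a = sin((1−f)δ)/sin δ ≈ 0.448, b = sin(fδ)/sin δ ≈ 0.721.
p = a·p₁ + b·p₂ ≈ (-0.988, -0.148, -0.048); φ = arcsin(p_z) ≈ -2.72°, λ = atan2(p_y, p_x) ≈ -171.50°.

≈ lat -2.7°, lon -171.5°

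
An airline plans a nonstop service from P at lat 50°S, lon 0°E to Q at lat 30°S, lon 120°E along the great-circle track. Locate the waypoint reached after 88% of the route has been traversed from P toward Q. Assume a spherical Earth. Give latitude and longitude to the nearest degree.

≈ lat 38°S, lon 113°E

From cos δ = sin φ₁ sin φ₂ + cos φ₁ cos φ₂ cos Δλ, the central angle is δ ≈ 1.466 rad (84.0°).
Interpolate at f = 0.88 with slerp weights a = sin((1−f)δ)/sin δ ≈ 0.176, b = sin(fδ)/sin δ ≈ 0.966.
p = a·p₁ + b·p₂ ≈ (-0.305, 0.725, -0.618); φ = arcsin(p_z) ≈ -38.16°, λ = atan2(p_y, p_x) ≈ 112.84°.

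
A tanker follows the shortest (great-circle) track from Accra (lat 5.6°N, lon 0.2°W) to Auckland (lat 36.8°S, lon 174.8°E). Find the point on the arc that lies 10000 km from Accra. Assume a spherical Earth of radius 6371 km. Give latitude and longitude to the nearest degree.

From cos δ = sin φ₁ sin φ₂ + cos φ₁ cos φ₂ cos Δλ, the central angle is δ ≈ 2.591 rad (148.5°). The total great-circle distance is δ·R ≈ 2.591 × 6371 ≈ 16509 km, so the target fraction is f = 10000/16509 ≈ 0.606.
Interpolate at f ≈ 0.606 with slerp weights a = sin((1−f)δ)/sin δ ≈ 1.631, b = sin(fδ)/sin δ ≈ 1.912.
p = a·p₁ + b·p₂ ≈ (0.098, 0.133, -0.986); φ = arcsin(p_z) ≈ -80.47°, λ = atan2(p_y, p_x) ≈ 53.54°.

≈ lat 80°S, lon 54°E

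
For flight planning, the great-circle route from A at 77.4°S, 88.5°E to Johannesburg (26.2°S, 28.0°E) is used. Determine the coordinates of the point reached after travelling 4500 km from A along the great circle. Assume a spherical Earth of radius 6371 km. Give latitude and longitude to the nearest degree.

≈ 43°S, 33°E

From cos δ = sin φ₁ sin φ₂ + cos φ₁ cos φ₂ cos Δλ, the central angle is δ ≈ 1.015 rad (58.2°). The total great-circle distance is δ·R ≈ 1.015 × 6371 ≈ 6469 km, so the target fraction is f = 4500/6469 ≈ 0.696.
Interpolate at f ≈ 0.696 with slerp weights a = sin((1−f)δ)/sin δ ≈ 0.358, b = sin(fδ)/sin δ ≈ 0.764.
p = a·p₁ + b·p₂ ≈ (0.607, 0.400, -0.687); φ = arcsin(p_z) ≈ -43.36°, λ = atan2(p_y, p_x) ≈ 33.36°.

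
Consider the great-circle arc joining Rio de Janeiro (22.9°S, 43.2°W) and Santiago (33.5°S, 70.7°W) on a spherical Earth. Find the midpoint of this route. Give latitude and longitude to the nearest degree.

≈ 29°S, 56°W

Convert each endpoint to a unit vector on the sphere (x = cos φ cos λ, y = cos φ sin λ, z = sin φ).
The central angle between the endpoints is δ = arccos(p₁·p₂) ≈ 0.460 rad (26.3°).
Interpolate at f = 1/2 with slerp weights a = sin((1−f)δ)/sin δ ≈ 0.514, b = sin(fδ)/sin δ ≈ 0.514.
p = a·p₁ + b·p₂ ≈ (0.486, -0.728, -0.483); φ = arcsin(p_z) ≈ -28.90°, λ = atan2(p_y, p_x) ≈ -56.25°.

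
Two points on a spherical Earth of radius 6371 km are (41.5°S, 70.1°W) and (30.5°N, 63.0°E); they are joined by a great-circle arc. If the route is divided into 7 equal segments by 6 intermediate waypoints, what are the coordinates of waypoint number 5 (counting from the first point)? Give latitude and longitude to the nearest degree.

The haversine formula gives a central angle δ ≈ 2.461 rad (141.0°) between the endpoints.
Interpolate at f = 5/7 with slerp weights a = sin((1−f)δ)/sin δ ≈ 1.028, b = sin(fδ)/sin δ ≈ 1.562.
p = a·p₁ + b·p₂ ≈ (0.873, 0.475, 0.112); φ = arcsin(p_z) ≈ 6.41°, λ = atan2(p_y, p_x) ≈ 28.56°.

≈ (6°N, 29°E)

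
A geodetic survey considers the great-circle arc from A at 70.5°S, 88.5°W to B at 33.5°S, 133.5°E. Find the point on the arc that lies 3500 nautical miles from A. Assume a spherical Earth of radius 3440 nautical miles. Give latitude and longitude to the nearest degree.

Write both endpoints as unit vectors p₁, p₂ with components (cos φ cos λ, cos φ sin λ, sin φ).
The central angle between the endpoints is δ = arccos(p₁·p₂) ≈ 1.252 rad (71.7°). The total great-circle distance is δ·R ≈ 1.252 × 3440 ≈ 4307 nmi, so the target fraction is f = 3500/4307 ≈ 0.813.
Interpolate at f ≈ 0.813 with slerp weights a = sin((1−f)δ)/sin δ ≈ 0.245, b = sin(fδ)/sin δ ≈ 0.896.
p = a·p₁ + b·p₂ ≈ (-0.512, 0.460, -0.725); φ = arcsin(p_z) ≈ -46.49°, λ = atan2(p_y, p_x) ≈ 138.05°.

≈ 46°S, 138°E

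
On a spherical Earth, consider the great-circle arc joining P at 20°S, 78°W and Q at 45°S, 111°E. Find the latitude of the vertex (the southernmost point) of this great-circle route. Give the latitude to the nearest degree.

≈ 83°S

The great circle lies in the plane with unit normal n̂ = (p₁ × p₂)/|p₁ × p₂|.
Here n̂_z ≈ -0.114; the vertex latitude is φ_max = arccos|n̂_z| ≈ 83.4°.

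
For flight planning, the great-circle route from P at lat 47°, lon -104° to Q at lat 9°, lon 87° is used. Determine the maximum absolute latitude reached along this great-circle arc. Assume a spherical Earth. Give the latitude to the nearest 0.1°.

≈ 81.2°

The great circle lies in the plane with unit normal n̂ = (p₁ × p₂)/|p₁ × p₂|.
Here n̂_z ≈ -0.154; the vertex latitude is φ_max = arccos|n̂_z| ≈ 81.2°.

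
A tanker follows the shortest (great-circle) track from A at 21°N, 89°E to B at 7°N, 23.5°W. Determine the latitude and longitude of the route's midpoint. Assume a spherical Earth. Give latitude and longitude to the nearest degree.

≈ 24°N, 30°E

Convert each endpoint to a unit vector on the sphere (x = cos φ cos λ, y = cos φ sin λ, z = sin φ).
The central angle between the endpoints is δ = arccos(p₁·p₂) ≈ 1.887 rad (108.1°).
Interpolate at f = 1/2 with slerp weights a = sin((1−f)δ)/sin δ ≈ 0.852, b = sin(fδ)/sin δ ≈ 0.852.
p = a·p₁ + b·p₂ ≈ (0.789, 0.458, 0.409); φ = arcsin(p_z) ≈ 24.15°, λ = atan2(p_y, p_x) ≈ 30.13°.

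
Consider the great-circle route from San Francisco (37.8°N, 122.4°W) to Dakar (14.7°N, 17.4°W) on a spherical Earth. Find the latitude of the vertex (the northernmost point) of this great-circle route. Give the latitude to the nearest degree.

≈ 42°N

The great circle lies in the plane with unit normal n̂ = (p₁ × p₂)/|p₁ × p₂|.
Here n̂_z ≈ +0.739; the vertex latitude is φ_max = arccos|n̂_z| ≈ 42.4°.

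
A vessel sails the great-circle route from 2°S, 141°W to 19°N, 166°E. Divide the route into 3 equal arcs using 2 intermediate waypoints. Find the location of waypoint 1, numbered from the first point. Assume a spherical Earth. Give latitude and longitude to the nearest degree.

≈ 6°N, 158°W

From cos δ = sin φ₁ sin φ₂ + cos φ₁ cos φ₂ cos Δλ, the central angle is δ ≈ 0.980 rad (56.1°).
Interpolate at f = 1/3 with slerp weights a = sin((1−f)δ)/sin δ ≈ 0.732, b = sin(fδ)/sin δ ≈ 0.386.
p = a·p₁ + b·p₂ ≈ (-0.923, -0.372, 0.100); φ = arcsin(p_z) ≈ 5.75°, λ = atan2(p_y, p_x) ≈ -158.05°.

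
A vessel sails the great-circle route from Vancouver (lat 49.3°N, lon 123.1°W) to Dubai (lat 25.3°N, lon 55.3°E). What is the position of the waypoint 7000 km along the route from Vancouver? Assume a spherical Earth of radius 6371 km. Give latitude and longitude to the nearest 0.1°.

≈ lat 67.7°N, lon 53.4°E

Write both endpoints as unit vectors p₁, p₂ with components (cos φ cos λ, cos φ sin λ, sin φ).
The central angle between the endpoints is δ = arccos(p₁·p₂) ≈ 1.839 rad (105.4°). The total great-circle distance is δ·R ≈ 1.839 × 6371 ≈ 11718 km, so the target fraction is f = 7000/11718 ≈ 0.597.
Interpolate at f ≈ 0.597 with slerp weights a = sin((1−f)δ)/sin δ ≈ 0.700, b = sin(fδ)/sin δ ≈ 0.924.
p = a·p₁ + b·p₂ ≈ (0.226, 0.304, 0.925); φ = arcsin(p_z) ≈ 67.72°, λ = atan2(p_y, p_x) ≈ 53.37°.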